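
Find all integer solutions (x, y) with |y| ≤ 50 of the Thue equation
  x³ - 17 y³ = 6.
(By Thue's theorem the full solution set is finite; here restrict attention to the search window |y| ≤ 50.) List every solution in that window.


The equation is x³ - 17y³ = 6. For fixed y, x³ = 17·y³ + 6, so a solution requires the RHS to be a perfect cube.
Strategy: iterate y from -50 to 50, compute RHS = 17·y³ + 6, and check whether it is a (positive or negative) perfect cube.
Check small values of y:
  y = 0: RHS = 6 is not a perfect cube.
  y = 1: RHS = 23 is not a perfect cube.
  y = -1: RHS = -11 is not a perfect cube.
  y = 2: RHS = 142 is not a perfect cube.
  y = -2: RHS = -130 is not a perfect cube.
  y = 3: RHS = 465 is not a perfect cube.
  y = -3: RHS = -453 is not a perfect cube.
Continuing the search up to |y| = 50 finds no solutions either.
No (x, y) in the scanned range satisfies the equation.

No integer solutions with |y| ≤ 50.


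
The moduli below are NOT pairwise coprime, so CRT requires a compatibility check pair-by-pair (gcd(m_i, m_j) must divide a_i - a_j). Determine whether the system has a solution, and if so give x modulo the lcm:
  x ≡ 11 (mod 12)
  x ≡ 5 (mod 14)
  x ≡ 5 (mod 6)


Moduli 12, 14, 6 are not pairwise coprime, so CRT works modulo lcm(m_i) when all pairwise compatibility conditions hold.
Pairwise compatibility: gcd(m_i, m_j) must divide a_i - a_j for every pair.
Merge one congruence at a time:
  Start: x ≡ 11 (mod 12).
  Combine with x ≡ 5 (mod 14): gcd(12, 14) = 2; 5 - 11 = -6, which IS divisible by 2, so compatible.
    Write x = 11 + 12·t and substitute into x ≡ 5 (mod 14): 12·t ≡ 5 − 11 = -6 (mod 14).
    Divide the congruence (and modulus) by g = 2: 6·t ≡ -3 (mod 7).
    Reduce coefficients mod 7: 6·t ≡ 4 (mod 7).
    The inverse of 6 mod 7 is 6 (since 6·6 = 36 = 5·7 + 1), so t ≡ 6·4 = 24 ≡ 3 (mod 7).
    Then x = 11 + 12·3 = 47, valid modulo lcm(12, 14) = 84: x ≡ 47 (mod 84).
  Combine with x ≡ 5 (mod 6): gcd(84, 6) = 6; 5 - 47 = -42, which IS divisible by 6, so compatible.
    Write x = 47 + 84·t and substitute into x ≡ 5 (mod 6): 84·t ≡ 5 − 47 = -42 (mod 6).
    Divide the congruence (and modulus) by g = 6: 14·t ≡ -7 (mod 1).
    Modulo 1 every t works; take t = 0.
    Then x = 47 + 84·0 = 47, valid modulo lcm(84, 6) = 84: x ≡ 47 (mod 84).
Verify: 47 mod 12 = 11, 47 mod 14 = 5, 47 mod 6 = 5.

x ≡ 47 (mod 84).


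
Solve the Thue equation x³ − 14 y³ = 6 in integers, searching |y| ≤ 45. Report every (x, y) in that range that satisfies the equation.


The equation is x³ - 14y³ = 6. For fixed y, x³ = 14·y³ + 6, so a solution requires the RHS to be a perfect cube.
Strategy: iterate y from -45 to 45, compute RHS = 14·y³ + 6, and check whether it is a (positive or negative) perfect cube.
Check small values of y:
  y = 0: RHS = 6 is not a perfect cube.
  y = 1: RHS = 20 is not a perfect cube.
  y = -1: RHS = -8 = (-2)³ ⇒ x = -2 works.
  y = 2: RHS = 118 is not a perfect cube.
  y = -2: RHS = -106 is not a perfect cube.
  y = 3: RHS = 384 is not a perfect cube.
  y = -3: RHS = -372 is not a perfect cube.
Continuing the search up to |y| = 45 finds no further solutions beyond those listed.
Collected solutions: (-2, -1).

Solutions (with |y| ≤ 45): (-2, -1).


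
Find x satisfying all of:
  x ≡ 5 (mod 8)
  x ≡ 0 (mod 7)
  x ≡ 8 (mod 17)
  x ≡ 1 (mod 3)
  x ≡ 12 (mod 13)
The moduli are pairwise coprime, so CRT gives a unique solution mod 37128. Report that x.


Product of moduli M = 8 · 7 · 17 · 3 · 13 = 37128.
Merge one congruence at a time:
  Start: x ≡ 5 (mod 8).
  Combine with x ≡ 0 (mod 7); new modulus lcm = 56.
    Write x = 5 + 8·t and substitute into x ≡ 0 (mod 7): 8·t ≡ 0 − 5 = -5 (mod 7).
    Reduce coefficients mod 7: 1·t ≡ 2 (mod 7).
    So t ≡ 2 (mod 7).
    Then x = 5 + 8·2 = 21, valid modulo lcm(8, 7) = 56: x ≡ 21 (mod 56).
  Combine with x ≡ 8 (mod 17); new modulus lcm = 952.
    Write x = 21 + 56·t and substitute into x ≡ 8 (mod 17): 56·t ≡ 8 − 21 = -13 (mod 17).
    Reduce coefficients mod 17: 5·t ≡ 4 (mod 17).
    The inverse of 5 mod 17 is 7 (since 5·7 = 35 = 2·17 + 1), so t ≡ 7·4 = 28 ≡ 11 (mod 17).
    Then x = 21 + 56·11 = 637, valid modulo lcm(56, 17) = 952: x ≡ 637 (mod 952).
  Combine with x ≡ 1 (mod 3); new modulus lcm = 2856.
    Write x = 637 + 952·t and substitute into x ≡ 1 (mod 3): 952·t ≡ 1 − 637 = -636 (mod 3).
    Reduce coefficients mod 3: 1·t ≡ 0 (mod 3).
    So t ≡ 0 (mod 3).
    Then x = 637 + 952·0 = 637, valid modulo lcm(952, 3) = 2856: x ≡ 637 (mod 2856).
  Combine with x ≡ 12 (mod 13); new modulus lcm = 37128.
    Write x = 637 + 2856·t and substitute into x ≡ 12 (mod 13): 2856·t ≡ 12 − 637 = -625 (mod 13).
    Reduce coefficients mod 13: 9·t ≡ 12 (mod 13).
    The inverse of 9 mod 13 is 3 (since 9·3 = 27 = 2·13 + 1), so t ≡ 3·12 = 36 ≡ 10 (mod 13).
    Then x = 637 + 2856·10 = 29197, valid modulo lcm(2856, 13) = 37128: x ≡ 29197 (mod 37128).
Verify against each original: 29197 mod 8 = 5, 29197 mod 7 = 0, 29197 mod 17 = 8, 29197 mod 3 = 1, 29197 mod 13 = 12.

x ≡ 29197 (mod 37128).


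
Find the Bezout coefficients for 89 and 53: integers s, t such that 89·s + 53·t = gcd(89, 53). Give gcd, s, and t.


Euclidean algorithm on (89, 53) — divide until remainder is 0:
  89 = 1 · 53 + 36
  53 = 1 · 36 + 17
  36 = 2 · 17 + 2
  17 = 8 · 2 + 1
  2 = 2 · 1 + 0
gcd(89, 53) = 1.
Track Bezout coefficients alongside the remainders: start with r₀ = 89 = a·1 + b·0 (s = 1, t = 0) and r₁ = 53 = a·0 + b·1 (s = 0, t = 1); each new remainder r_{k+1} = r_{k-1} − q_k·r_k inherits s_{k+1} = s_{k-1} − q_k·s_k, t_{k+1} = t_{k-1} − q_k·t_k, so r_k = a·s_k + b·t_k at every step:
  q = 1: r = 36, s = 1 − 1·0 = 1, t = 0 − 1·1 = -1  (check: 89·1 + 53·(-1) = 36)
  q = 1: r = 17, s = 0 − 1·1 = -1, t = 1 − 1·(-1) = 2  (check: 89·(-1) + 53·2 = 17)
  q = 2: r = 2, s = 1 − 2·(-1) = 3, t = -1 − 2·2 = -5  (check: 89·3 + 53·(-5) = 2)
  q = 8: r = 1, s = -1 − 8·3 = -25, t = 2 − 8·(-5) = 42  (check: 89·(-25) + 53·42 = 1)
The row with r = 1 (the gcd) gives the Bezout coefficients s = -25, t = 42.
Result: 89 · (-25) + 53 · (42) = 1.

gcd(89, 53) = 1; s = -25, t = 42 (check: 89·(-25) + 53·42 = 1).


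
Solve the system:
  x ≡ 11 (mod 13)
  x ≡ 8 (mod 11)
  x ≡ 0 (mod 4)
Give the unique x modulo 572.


Moduli 13, 11, 4 are pairwise coprime; by CRT there is a unique solution modulo M = 13 · 11 · 4 = 572.
Solve pairwise, accumulating the modulus:
  Start with x ≡ 11 (mod 13).
  Combine with x ≡ 8 (mod 11): since gcd(13, 11) = 1, we get a unique residue mod 143.
    Write x = 11 + 13·t and substitute into x ≡ 8 (mod 11): 13·t ≡ 8 − 11 = -3 (mod 11).
    Reduce coefficients mod 11: 2·t ≡ 8 (mod 11).
    The inverse of 2 mod 11 is 6 (since 2·6 = 12 = 1·11 + 1), so t ≡ 6·8 = 48 ≡ 4 (mod 11).
    Then x = 11 + 13·4 = 63, valid modulo lcm(13, 11) = 143: x ≡ 63 (mod 143).
  Combine with x ≡ 0 (mod 4): since gcd(143, 4) = 1, we get a unique residue mod 572.
    Write x = 63 + 143·t and substitute into x ≡ 0 (mod 4): 143·t ≡ 0 − 63 = -63 (mod 4).
    Reduce coefficients mod 4: 3·t ≡ 1 (mod 4).
    The inverse of 3 mod 4 is 3 (since 3·3 = 9 = 2·4 + 1), so t ≡ 3·1 = 3 ≡ 3 (mod 4).
    Then x = 63 + 143·3 = 492, valid modulo lcm(143, 4) = 572: x ≡ 492 (mod 572).
Verify: 492 mod 13 = 11 ✓, 492 mod 11 = 8 ✓, 492 mod 4 = 0 ✓.

x ≡ 492 (mod 572).


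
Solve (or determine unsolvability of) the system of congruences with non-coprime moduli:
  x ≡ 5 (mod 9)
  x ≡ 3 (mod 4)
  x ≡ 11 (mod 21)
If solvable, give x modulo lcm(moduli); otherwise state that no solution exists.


Moduli 9, 4, 21 are not pairwise coprime, so CRT works modulo lcm(m_i) when all pairwise compatibility conditions hold.
Pairwise compatibility: gcd(m_i, m_j) must divide a_i - a_j for every pair.
Merge one congruence at a time:
  Start: x ≡ 5 (mod 9).
  Combine with x ≡ 3 (mod 4): gcd(9, 4) = 1; 3 - 5 = -2, which IS divisible by 1, so compatible.
    Write x = 5 + 9·t and substitute into x ≡ 3 (mod 4): 9·t ≡ 3 − 5 = -2 (mod 4).
    Reduce coefficients mod 4: 1·t ≡ 2 (mod 4).
    So t ≡ 2 (mod 4).
    Then x = 5 + 9·2 = 23, valid modulo lcm(9, 4) = 36: x ≡ 23 (mod 36).
  Combine with x ≡ 11 (mod 21): gcd(36, 21) = 3; 11 - 23 = -12, which IS divisible by 3, so compatible.
    Write x = 23 + 36·t and substitute into x ≡ 11 (mod 21): 36·t ≡ 11 − 23 = -12 (mod 21).
    Divide the congruence (and modulus) by g = 3: 12·t ≡ -4 (mod 7).
    Reduce coefficients mod 7: 5·t ≡ 3 (mod 7).
    The inverse of 5 mod 7 is 3 (since 5·3 = 15 = 2·7 + 1), so t ≡ 3·3 = 9 ≡ 2 (mod 7).
    Then x = 23 + 36·2 = 95, valid modulo lcm(36, 21) = 252: x ≡ 95 (mod 252).
Verify: 95 mod 9 = 5, 95 mod 4 = 3, 95 mod 21 = 11.

x ≡ 95 (mod 252).


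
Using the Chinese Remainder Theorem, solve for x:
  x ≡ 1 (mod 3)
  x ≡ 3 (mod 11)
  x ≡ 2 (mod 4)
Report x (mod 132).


Moduli 3, 11, 4 are pairwise coprime; by CRT there is a unique solution modulo M = 3 · 11 · 4 = 132.
Solve pairwise, accumulating the modulus:
  Start with x ≡ 1 (mod 3).
  Combine with x ≡ 3 (mod 11): since gcd(3, 11) = 1, we get a unique residue mod 33.
    Write x = 1 + 3·t and substitute into x ≡ 3 (mod 11): 3·t ≡ 3 − 1 = 2 (mod 11).
    The inverse of 3 mod 11 is 4 (since 3·4 = 12 = 1·11 + 1), so t ≡ 4·2 = 8 ≡ 8 (mod 11).
    Then x = 1 + 3·8 = 25, valid modulo lcm(3, 11) = 33: x ≡ 25 (mod 33).
  Combine with x ≡ 2 (mod 4): since gcd(33, 4) = 1, we get a unique residue mod 132.
    Write x = 25 + 33·t and substitute into x ≡ 2 (mod 4): 33·t ≡ 2 − 25 = -23 (mod 4).
    Reduce coefficients mod 4: 1·t ≡ 1 (mod 4).
    So t ≡ 1 (mod 4).
    Then x = 25 + 33·1 = 58, valid modulo lcm(33, 4) = 132: x ≡ 58 (mod 132).
Verify: 58 mod 3 = 1 ✓, 58 mod 11 = 3 ✓, 58 mod 4 = 2 ✓.

x ≡ 58 (mod 132).


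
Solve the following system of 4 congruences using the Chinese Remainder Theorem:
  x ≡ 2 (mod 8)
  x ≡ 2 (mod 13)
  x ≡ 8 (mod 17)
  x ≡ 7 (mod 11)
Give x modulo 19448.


Product of moduli M = 8 · 13 · 17 · 11 = 19448.
Merge one congruence at a time:
  Start: x ≡ 2 (mod 8).
  Combine with x ≡ 2 (mod 13); new modulus lcm = 104.
    Write x = 2 + 8·t and substitute into x ≡ 2 (mod 13): 8·t ≡ 2 − 2 = 0 (mod 13).
    The inverse of 8 mod 13 is 5 (since 8·5 = 40 = 3·13 + 1), so t ≡ 5·0 = 0 ≡ 0 (mod 13).
    Then x = 2 + 8·0 = 2, valid modulo lcm(8, 13) = 104: x ≡ 2 (mod 104).
  Combine with x ≡ 8 (mod 17); new modulus lcm = 1768.
    Write x = 2 + 104·t and substitute into x ≡ 8 (mod 17): 104·t ≡ 8 − 2 = 6 (mod 17).
    Reduce coefficients mod 17: 2·t ≡ 6 (mod 17).
    The inverse of 2 mod 17 is 9 (since 2·9 = 18 = 1·17 + 1), so t ≡ 9·6 = 54 ≡ 3 (mod 17).
    Then x = 2 + 104·3 = 314, valid modulo lcm(104, 17) = 1768: x ≡ 314 (mod 1768).
  Combine with x ≡ 7 (mod 11); new modulus lcm = 19448.
    Write x = 314 + 1768·t and substitute into x ≡ 7 (mod 11): 1768·t ≡ 7 − 314 = -307 (mod 11).
    Reduce coefficients mod 11: 8·t ≡ 1 (mod 11).
    The inverse of 8 mod 11 is 7 (since 8·7 = 56 = 5·11 + 1), so t ≡ 7·1 = 7 ≡ 7 (mod 11).
    Then x = 314 + 1768·7 = 12690, valid modulo lcm(1768, 11) = 19448: x ≡ 12690 (mod 19448).
Verify against each original: 12690 mod 8 = 2, 12690 mod 13 = 2, 12690 mod 17 = 8, 12690 mod 11 = 7.

x ≡ 12690 (mod 19448).


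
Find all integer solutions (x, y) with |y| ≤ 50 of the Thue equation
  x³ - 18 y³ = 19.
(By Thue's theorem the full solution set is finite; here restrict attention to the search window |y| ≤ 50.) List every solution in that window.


The equation is x³ - 18y³ = 19. For fixed y, x³ = 18·y³ + 19, so a solution requires the RHS to be a perfect cube.
Strategy: iterate y from -50 to 50, compute RHS = 18·y³ + 19, and check whether it is a (positive or negative) perfect cube.
Check small values of y:
  y = 0: RHS = 19 is not a perfect cube.
  y = 1: RHS = 37 is not a perfect cube.
  y = -1: RHS = 1 = (1)³ ⇒ x = 1 works.
  y = 2: RHS = 163 is not a perfect cube.
  y = -2: RHS = -125 = (-5)³ ⇒ x = -5 works.
  y = 3: RHS = 505 is not a perfect cube.
  y = -3: RHS = -467 is not a perfect cube.
Continuing the search up to |y| = 50 finds no further solutions beyond those listed.
Collected solutions: (1, -1), (-5, -2).

Solutions (with |y| ≤ 50): (1, -1), (-5, -2).


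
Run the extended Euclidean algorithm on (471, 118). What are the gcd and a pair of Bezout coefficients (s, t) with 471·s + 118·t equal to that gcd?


Euclidean algorithm on (471, 118) — divide until remainder is 0:
  471 = 3 · 118 + 117
  118 = 1 · 117 + 1
  117 = 117 · 1 + 0
gcd(471, 118) = 1.
Track Bezout coefficients alongside the remainders: start with r₀ = 471 = a·1 + b·0 (s = 1, t = 0) and r₁ = 118 = a·0 + b·1 (s = 0, t = 1); each new remainder r_{k+1} = r_{k-1} − q_k·r_k inherits s_{k+1} = s_{k-1} − q_k·s_k, t_{k+1} = t_{k-1} − q_k·t_k, so r_k = a·s_k + b·t_k at every step:
  q = 3: r = 117, s = 1 − 3·0 = 1, t = 0 − 3·1 = -3  (check: 471·1 + 118·(-3) = 117)
  q = 1: r = 1, s = 0 − 1·1 = -1, t = 1 − 1·(-3) = 4  (check: 471·(-1) + 118·4 = 1)
The row with r = 1 (the gcd) gives the Bezout coefficients s = -1, t = 4.
Result: 471 · (-1) + 118 · (4) = 1.

gcd(471, 118) = 1; s = -1, t = 4 (check: 471·(-1) + 118·4 = 1).


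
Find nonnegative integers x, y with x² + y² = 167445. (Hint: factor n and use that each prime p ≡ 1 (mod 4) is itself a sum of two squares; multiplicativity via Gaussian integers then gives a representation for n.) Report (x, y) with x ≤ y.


Step 1: Factor n = 167445 = 3^2 · 5 · 61^2.
Step 2: Check the mod-4 condition on each prime factor: 3 ≡ 3 (mod 4), exponent 2 (must be even); 5 ≡ 1 (mod 4), exponent 1; 61 ≡ 1 (mod 4), exponent 2.
All primes ≡ 3 (mod 4) appear to even exponent (or don't appear), so by the two-squares theorem n IS expressible as a sum of two squares.
Step 3: Build a representation. Group n = k² · m with k = 3 and m = 5 · 61 · 61 = 18605 (a product of primes ≡ 1 (mod 4)); a representation of m scales to one of n via (k·x)² + (k·y)² = k²(x² + y²). Each prime p ≡ 1 (mod 4) is itself a sum of two squares; find a² by testing p − a² for a perfect square:
  5: 5 − 1² = 4 = 2² ⇒ 5 = 1² + 2².
  61: 61 − 1² = 60, 61 − 2² = 57, 61 − 3² = 52, 61 − 4² = 45, 61 − 5² = 36 = 6² ⇒ 61 = 5² + 6².
  Combine using the Brahmagupta–Fibonacci identity (a² + b²)(c² + d²) = (ac − bd)² + (ad + bc)² = (ac + bd)² + (ad − bc)²:
  5 · 61 = 305: from (1² + 2²)(5² + 6²), take (1·5 − 2·6, 1·6 + 2·5) = (5 − 12, 6 + 10) = (-7, 16); dropping signs (only squares matter) gives (7, 16); check 7² + 16² = 49 + 256 = 305 ✓.
  305 · 61 = 18605: from (7² + 16²)(5² + 6²), take (7·5 − 16·6, 7·6 + 16·5) = (35 − 96, 42 + 80) = (-61, 122); dropping signs (only squares matter) gives (61, 122); check 61² + 122² = 3721 + 14884 = 18605 ✓.
  Scale by k = 3: (3·61, 3·122) = (183, 366).
Step 4: Order so x ≤ y and verify: 183² + 366² = 33489 + 133956 = 167445 = n. ✓

n = 167445 = 183² + 366² (one valid representation with x ≤ y).


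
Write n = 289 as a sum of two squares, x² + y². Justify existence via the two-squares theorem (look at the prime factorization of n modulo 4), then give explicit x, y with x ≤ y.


Step 1: Factor n = 289 = 17^2.
Step 2: Check the mod-4 condition on each prime factor: 17 ≡ 1 (mod 4), exponent 2.
All primes ≡ 3 (mod 4) appear to even exponent (or don't appear), so by the two-squares theorem n IS expressible as a sum of two squares.
Step 3: Build a representation. Here n = 17 · 17 is a product of primes ≡ 1 (mod 4). Each prime p ≡ 1 (mod 4) is itself a sum of two squares; find a² by testing p − a² for a perfect square:
  17: 17 − 1² = 16 = 4² ⇒ 17 = 1² + 4².
  Combine using the Brahmagupta–Fibonacci identity (a² + b²)(c² + d²) = (ac − bd)² + (ad + bc)² = (ac + bd)² + (ad − bc)²:
  17 · 17 = 289: from (1² + 4²)(1² + 4²), take (1·1 − 4·4, 1·4 + 4·1) = (1 − 16, 4 + 4) = (-15, 8); dropping signs (only squares matter) gives (15, 8); check 15² + 8² = 225 + 64 = 289 ✓.
Step 4: Order so x ≤ y and verify: 8² + 15² = 64 + 225 = 289 = n. ✓

n = 289 = 8² + 15² (one valid representation with x ≤ y).


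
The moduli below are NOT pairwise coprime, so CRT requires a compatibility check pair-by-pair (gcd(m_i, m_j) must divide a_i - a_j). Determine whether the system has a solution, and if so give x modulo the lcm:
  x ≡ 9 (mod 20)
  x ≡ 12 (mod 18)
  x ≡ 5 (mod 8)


Moduli 20, 18, 8 are not pairwise coprime, so CRT works modulo lcm(m_i) when all pairwise compatibility conditions hold.
Pairwise compatibility: gcd(m_i, m_j) must divide a_i - a_j for every pair.
Merge one congruence at a time:
  Start: x ≡ 9 (mod 20).
  Combine with x ≡ 12 (mod 18): gcd(20, 18) = 2, and 12 - 9 = 3 is NOT divisible by 2.
    ⇒ system is inconsistent (no integer solution).

No solution (the system is inconsistent).


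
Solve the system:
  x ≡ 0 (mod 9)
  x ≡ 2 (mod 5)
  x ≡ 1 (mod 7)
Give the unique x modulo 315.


Moduli 9, 5, 7 are pairwise coprime; by CRT there is a unique solution modulo M = 9 · 5 · 7 = 315.
Solve pairwise, accumulating the modulus:
  Start with x ≡ 0 (mod 9).
  Combine with x ≡ 2 (mod 5): since gcd(9, 5) = 1, we get a unique residue mod 45.
    Write x = 0 + 9·t and substitute into x ≡ 2 (mod 5): 9·t ≡ 2 − 0 = 2 (mod 5).
    Reduce coefficients mod 5: 4·t ≡ 2 (mod 5).
    The inverse of 4 mod 5 is 4 (since 4·4 = 16 = 3·5 + 1), so t ≡ 4·2 = 8 ≡ 3 (mod 5).
    Then x = 0 + 9·3 = 27, valid modulo lcm(9, 5) = 45: x ≡ 27 (mod 45).
  Combine with x ≡ 1 (mod 7): since gcd(45, 7) = 1, we get a unique residue mod 315.
    Write x = 27 + 45·t and substitute into x ≡ 1 (mod 7): 45·t ≡ 1 − 27 = -26 (mod 7).
    Reduce coefficients mod 7: 3·t ≡ 2 (mod 7).
    The inverse of 3 mod 7 is 5 (since 3·5 = 15 = 2·7 + 1), so t ≡ 5·2 = 10 ≡ 3 (mod 7).
    Then x = 27 + 45·3 = 162, valid modulo lcm(45, 7) = 315: x ≡ 162 (mod 315).
Verify: 162 mod 9 = 0 ✓, 162 mod 5 = 2 ✓, 162 mod 7 = 1 ✓.

x ≡ 162 (mod 315).


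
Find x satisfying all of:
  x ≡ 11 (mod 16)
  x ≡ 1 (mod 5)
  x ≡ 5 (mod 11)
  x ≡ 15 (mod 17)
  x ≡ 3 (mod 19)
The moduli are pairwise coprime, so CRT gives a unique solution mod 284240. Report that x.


Product of moduli M = 16 · 5 · 11 · 17 · 19 = 284240.
Merge one congruence at a time:
  Start: x ≡ 11 (mod 16).
  Combine with x ≡ 1 (mod 5); new modulus lcm = 80.
    Write x = 11 + 16·t and substitute into x ≡ 1 (mod 5): 16·t ≡ 1 − 11 = -10 (mod 5).
    Reduce coefficients mod 5: 1·t ≡ 0 (mod 5).
    So t ≡ 0 (mod 5).
    Then x = 11 + 16·0 = 11, valid modulo lcm(16, 5) = 80: x ≡ 11 (mod 80).
  Combine with x ≡ 5 (mod 11); new modulus lcm = 880.
    Write x = 11 + 80·t and substitute into x ≡ 5 (mod 11): 80·t ≡ 5 − 11 = -6 (mod 11).
    Reduce coefficients mod 11: 3·t ≡ 5 (mod 11).
    The inverse of 3 mod 11 is 4 (since 3·4 = 12 = 1·11 + 1), so t ≡ 4·5 = 20 ≡ 9 (mod 11).
    Then x = 11 + 80·9 = 731, valid modulo lcm(80, 11) = 880: x ≡ 731 (mod 880).
  Combine with x ≡ 15 (mod 17); new modulus lcm = 14960.
    Write x = 731 + 880·t and substitute into x ≡ 15 (mod 17): 880·t ≡ 15 − 731 = -716 (mod 17).
    Reduce coefficients mod 17: 13·t ≡ 15 (mod 17).
    The inverse of 13 mod 17 is 4 (since 13·4 = 52 = 3·17 + 1), so t ≡ 4·15 = 60 ≡ 9 (mod 17).
    Then x = 731 + 880·9 = 8651, valid modulo lcm(880, 17) = 14960: x ≡ 8651 (mod 14960).
  Combine with x ≡ 3 (mod 19); new modulus lcm = 284240.
    Write x = 8651 + 14960·t and substitute into x ≡ 3 (mod 19): 14960·t ≡ 3 − 8651 = -8648 (mod 19).
    Reduce coefficients mod 19: 7·t ≡ 16 (mod 19).
    The inverse of 7 mod 19 is 11 (since 7·11 = 77 = 4·19 + 1), so t ≡ 11·16 = 176 ≡ 5 (mod 19).
    Then x = 8651 + 14960·5 = 83451, valid modulo lcm(14960, 19) = 284240: x ≡ 83451 (mod 284240).
Verify against each original: 83451 mod 16 = 11, 83451 mod 5 = 1, 83451 mod 11 = 5, 83451 mod 17 = 15, 83451 mod 19 = 3.

x ≡ 83451 (mod 284240).


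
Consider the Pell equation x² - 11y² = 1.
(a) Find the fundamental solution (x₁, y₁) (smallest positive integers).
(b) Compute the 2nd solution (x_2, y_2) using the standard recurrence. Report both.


Step 1: Find the fundamental solution (x₁, y₁) of x² - 11y² = 1.
  Expand √11 as a continued fraction. a₀ = ⌊√11⌋ = 3; iterate m_{k+1} = d_k·a_k − m_k, d_{k+1} = (11 − m_{k+1}²)/d_k, a_{k+1} = ⌊(a₀ + m_{k+1})/d_{k+1}⌋ (starting m₀ = 0, d₀ = 1), with convergents p_k = a_k·p_{k-1} + p_{k-2}, q_k = a_k·q_{k-1} + q_{k-2} (p₋₁ = 1, q₋₁ = 0):
  k = 0: a₀ = 3; p₀/q₀ = 3/1; p₀² − 11·q₀² = 9 − 11 = -2.
  k = 1: m = 3, d = 2, a = ⌊(3 + 3)/2⌋ = 3; p/q = (3·3 + 1)/(3·1 + 0) = 10/3; p² − 11·q² = 100 − 99 = 1.
  The first convergent with p² − 11·q² = 1 gives the fundamental solution (x₁, y₁) = (10, 3).
Step 2: Apply the recurrence (x_{n+1}, y_{n+1}) = (x₁x_n + 11y₁y_n, x₁y_n + y₁x_n) repeatedly.
  From (x_1, y_1) = (10, 3): x_2 = 10·10 + 11·3·3 = 199; y_2 = 10·3 + 3·10 = 60.
Step 3: Verify x_2² - 11·y_2² = 39601 - 39600 = 1 (should be 1). ✓

(x_1, y_1) = (10, 3); (x_2, y_2) = (199, 60).


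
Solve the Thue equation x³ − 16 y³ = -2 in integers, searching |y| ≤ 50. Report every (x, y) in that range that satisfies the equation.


The equation is x³ - 16y³ = -2. For fixed y, x³ = 16·y³ − 2, so a solution requires the RHS to be a perfect cube.
Strategy: iterate y from -50 to 50, compute RHS = 16·y³ − 2, and check whether it is a (positive or negative) perfect cube.
Check small values of y:
  y = 0: RHS = -2 is not a perfect cube.
  y = 1: RHS = 14 is not a perfect cube.
  y = -1: RHS = -18 is not a perfect cube.
  y = 2: RHS = 126 is not a perfect cube.
  y = -2: RHS = -130 is not a perfect cube.
  y = 3: RHS = 430 is not a perfect cube.
  y = -3: RHS = -434 is not a perfect cube.
Continuing the search up to |y| = 50 finds no solutions either.
No (x, y) in the scanned range satisfies the equation.

No integer solutions with |y| ≤ 50.


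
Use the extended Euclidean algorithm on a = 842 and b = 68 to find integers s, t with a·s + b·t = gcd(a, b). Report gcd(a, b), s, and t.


Euclidean algorithm on (842, 68) — divide until remainder is 0:
  842 = 12 · 68 + 26
  68 = 2 · 26 + 16
  26 = 1 · 16 + 10
  16 = 1 · 10 + 6
  10 = 1 · 6 + 4
  6 = 1 · 4 + 2
  4 = 2 · 2 + 0
gcd(842, 68) = 2.
Track Bezout coefficients alongside the remainders: start with r₀ = 842 = a·1 + b·0 (s = 1, t = 0) and r₁ = 68 = a·0 + b·1 (s = 0, t = 1); each new remainder r_{k+1} = r_{k-1} − q_k·r_k inherits s_{k+1} = s_{k-1} − q_k·s_k, t_{k+1} = t_{k-1} − q_k·t_k, so r_k = a·s_k + b·t_k at every step:
  q = 12: r = 26, s = 1 − 12·0 = 1, t = 0 − 12·1 = -12  (check: 842·1 + 68·(-12) = 26)
  q = 2: r = 16, s = 0 − 2·1 = -2, t = 1 − 2·(-12) = 25  (check: 842·(-2) + 68·25 = 16)
  q = 1: r = 10, s = 1 − 1·(-2) = 3, t = -12 − 1·25 = -37  (check: 842·3 + 68·(-37) = 10)
  q = 1: r = 6, s = -2 − 1·3 = -5, t = 25 − 1·(-37) = 62  (check: 842·(-5) + 68·62 = 6)
  q = 1: r = 4, s = 3 − 1·(-5) = 8, t = -37 − 1·62 = -99  (check: 842·8 + 68·(-99) = 4)
  q = 1: r = 2, s = -5 − 1·8 = -13, t = 62 − 1·(-99) = 161  (check: 842·(-13) + 68·161 = 2)
The row with r = 2 (the gcd) gives the Bezout coefficients s = -13, t = 161.
Result: 842 · (-13) + 68 · (161) = 2.

gcd(842, 68) = 2; s = -13, t = 161 (check: 842·(-13) + 68·161 = 2).


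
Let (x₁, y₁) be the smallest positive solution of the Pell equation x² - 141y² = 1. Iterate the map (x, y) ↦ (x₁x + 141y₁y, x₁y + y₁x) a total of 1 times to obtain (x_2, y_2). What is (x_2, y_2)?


Step 1: Find the fundamental solution (x₁, y₁) of x² - 141y² = 1.
  Expand √141 as a continued fraction. a₀ = ⌊√141⌋ = 11; iterate m_{k+1} = d_k·a_k − m_k, d_{k+1} = (141 − m_{k+1}²)/d_k, a_{k+1} = ⌊(a₀ + m_{k+1})/d_{k+1}⌋ (starting m₀ = 0, d₀ = 1), with convergents p_k = a_k·p_{k-1} + p_{k-2}, q_k = a_k·q_{k-1} + q_{k-2} (p₋₁ = 1, q₋₁ = 0):
  k = 0: a₀ = 11; p₀/q₀ = 11/1; p₀² − 141·q₀² = 121 − 141 = -20.
  k = 1: m = 11, d = 20, a = ⌊(11 + 11)/20⌋ = 1; p/q = (1·11 + 1)/(1·1 + 0) = 12/1; p² − 141·q² = 144 − 141 = 3.
  k = 2: m = 9, d = 3, a = ⌊(11 + 9)/3⌋ = 6; p/q = (6·12 + 11)/(6·1 + 1) = 83/7; p² − 141·q² = 6889 − 6909 = -20.
  k = 3: m = 9, d = 20, a = ⌊(11 + 9)/20⌋ = 1; p/q = (1·83 + 12)/(1·7 + 1) = 95/8; p² − 141·q² = 9025 − 9024 = 1.
  The first convergent with p² − 141·q² = 1 gives the fundamental solution (x₁, y₁) = (95, 8).
Step 2: Apply the recurrence (x_{n+1}, y_{n+1}) = (x₁x_n + 141y₁y_n, x₁y_n + y₁x_n) repeatedly.
  From (x_1, y_1) = (95, 8): x_2 = 95·95 + 141·8·8 = 18049; y_2 = 95·8 + 8·95 = 1520.
Step 3: Verify x_2² - 141·y_2² = 325766401 - 325766400 = 1 (should be 1). ✓

(x_1, y_1) = (95, 8); (x_2, y_2) = (18049, 1520).


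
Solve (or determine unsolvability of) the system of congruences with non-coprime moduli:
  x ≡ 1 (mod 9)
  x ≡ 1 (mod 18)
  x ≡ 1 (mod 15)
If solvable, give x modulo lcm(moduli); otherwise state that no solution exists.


Moduli 9, 18, 15 are not pairwise coprime, so CRT works modulo lcm(m_i) when all pairwise compatibility conditions hold.
Pairwise compatibility: gcd(m_i, m_j) must divide a_i - a_j for every pair.
Merge one congruence at a time:
  Start: x ≡ 1 (mod 9).
  Combine with x ≡ 1 (mod 18): gcd(9, 18) = 9; 1 - 1 = 0, which IS divisible by 9, so compatible.
    Write x = 1 + 9·t and substitute into x ≡ 1 (mod 18): 9·t ≡ 1 − 1 = 0 (mod 18).
    Divide the congruence (and modulus) by g = 9: 1·t ≡ 0 (mod 2).
    So t ≡ 0 (mod 2).
    Then x = 1 + 9·0 = 1, valid modulo lcm(9, 18) = 18: x ≡ 1 (mod 18).
  Combine with x ≡ 1 (mod 15): gcd(18, 15) = 3; 1 - 1 = 0, which IS divisible by 3, so compatible.
    Write x = 1 + 18·t and substitute into x ≡ 1 (mod 15): 18·t ≡ 1 − 1 = 0 (mod 15).
    Divide the congruence (and modulus) by g = 3: 6·t ≡ 0 (mod 5).
    Reduce coefficients mod 5: 1·t ≡ 0 (mod 5).
    So t ≡ 0 (mod 5).
    Then x = 1 + 18·0 = 1, valid modulo lcm(18, 15) = 90: x ≡ 1 (mod 90).
Verify: 1 mod 9 = 1, 1 mod 18 = 1, 1 mod 15 = 1.

x ≡ 1 (mod 90).


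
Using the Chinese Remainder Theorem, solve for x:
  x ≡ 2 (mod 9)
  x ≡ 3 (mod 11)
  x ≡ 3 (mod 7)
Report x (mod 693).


Moduli 9, 11, 7 are pairwise coprime; by CRT there is a unique solution modulo M = 9 · 11 · 7 = 693.
Solve pairwise, accumulating the modulus:
  Start with x ≡ 2 (mod 9).
  Combine with x ≡ 3 (mod 11): since gcd(9, 11) = 1, we get a unique residue mod 99.
    Write x = 2 + 9·t and substitute into x ≡ 3 (mod 11): 9·t ≡ 3 − 2 = 1 (mod 11).
    The inverse of 9 mod 11 is 5 (since 9·5 = 45 = 4·11 + 1), so t ≡ 5·1 = 5 ≡ 5 (mod 11).
    Then x = 2 + 9·5 = 47, valid modulo lcm(9, 11) = 99: x ≡ 47 (mod 99).
  Combine with x ≡ 3 (mod 7): since gcd(99, 7) = 1, we get a unique residue mod 693.
    Write x = 47 + 99·t and substitute into x ≡ 3 (mod 7): 99·t ≡ 3 − 47 = -44 (mod 7).
    Reduce coefficients mod 7: 1·t ≡ 5 (mod 7).
    So t ≡ 5 (mod 7).
    Then x = 47 + 99·5 = 542, valid modulo lcm(99, 7) = 693: x ≡ 542 (mod 693).
Verify: 542 mod 9 = 2 ✓, 542 mod 11 = 3 ✓, 542 mod 7 = 3 ✓.

x ≡ 542 (mod 693).


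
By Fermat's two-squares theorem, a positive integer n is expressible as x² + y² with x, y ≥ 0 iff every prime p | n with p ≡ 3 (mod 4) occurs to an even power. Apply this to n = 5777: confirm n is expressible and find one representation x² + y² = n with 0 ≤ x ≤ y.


Step 1: Factor n = 5777 = 53 · 109.
Step 2: Check the mod-4 condition on each prime factor: 53 ≡ 1 (mod 4), exponent 1; 109 ≡ 1 (mod 4), exponent 1.
All primes ≡ 3 (mod 4) appear to even exponent (or don't appear), so by the two-squares theorem n IS expressible as a sum of two squares.
Step 3: Build a representation. Here n = 53 · 109 is a product of primes ≡ 1 (mod 4). Each prime p ≡ 1 (mod 4) is itself a sum of two squares; find a² by testing p − a² for a perfect square:
  53: 53 − 1² = 52, 53 − 2² = 49 = 7² ⇒ 53 = 2² + 7².
  109: 109 − 1² = 108, 109 − 2² = 105, 109 − 3² = 100 = 10² ⇒ 109 = 3² + 10².
  Combine using the Brahmagupta–Fibonacci identity (a² + b²)(c² + d²) = (ac − bd)² + (ad + bc)² = (ac + bd)² + (ad − bc)²:
  53 · 109 = 5777: from (2² + 7²)(3² + 10²), take (2·3 − 7·10, 2·10 + 7·3) = (6 − 70, 20 + 21) = (-64, 41); dropping signs (only squares matter) gives (64, 41); check 64² + 41² = 4096 + 1681 = 5777 ✓.
Step 4: Order so x ≤ y and verify: 41² + 64² = 1681 + 4096 = 5777 = n. ✓

n = 5777 = 41² + 64² (one valid representation with x ≤ y).


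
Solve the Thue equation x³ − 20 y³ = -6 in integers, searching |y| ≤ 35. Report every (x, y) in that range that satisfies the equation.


The equation is x³ - 20y³ = -6. For fixed y, x³ = 20·y³ − 6, so a solution requires the RHS to be a perfect cube.
Strategy: iterate y from -35 to 35, compute RHS = 20·y³ − 6, and check whether it is a (positive or negative) perfect cube.
Check small values of y:
  y = 0: RHS = -6 is not a perfect cube.
  y = 1: RHS = 14 is not a perfect cube.
  y = -1: RHS = -26 is not a perfect cube.
  y = 2: RHS = 154 is not a perfect cube.
  y = -2: RHS = -166 is not a perfect cube.
  y = 3: RHS = 534 is not a perfect cube.
  y = -3: RHS = -546 is not a perfect cube.
Continuing the search up to |y| = 35 finds no solutions either.
No (x, y) in the scanned range satisfies the equation.

No integer solutions with |y| ≤ 35.


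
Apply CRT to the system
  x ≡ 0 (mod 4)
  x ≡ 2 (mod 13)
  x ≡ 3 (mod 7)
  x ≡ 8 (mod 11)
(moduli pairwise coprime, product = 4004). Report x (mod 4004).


Product of moduli M = 4 · 13 · 7 · 11 = 4004.
Merge one congruence at a time:
  Start: x ≡ 0 (mod 4).
  Combine with x ≡ 2 (mod 13); new modulus lcm = 52.
    Write x = 0 + 4·t and substitute into x ≡ 2 (mod 13): 4·t ≡ 2 − 0 = 2 (mod 13).
    The inverse of 4 mod 13 is 10 (since 4·10 = 40 = 3·13 + 1), so t ≡ 10·2 = 20 ≡ 7 (mod 13).
    Then x = 0 + 4·7 = 28, valid modulo lcm(4, 13) = 52: x ≡ 28 (mod 52).
  Combine with x ≡ 3 (mod 7); new modulus lcm = 364.
    Write x = 28 + 52·t and substitute into x ≡ 3 (mod 7): 52·t ≡ 3 − 28 = -25 (mod 7).
    Reduce coefficients mod 7: 3·t ≡ 3 (mod 7).
    The inverse of 3 mod 7 is 5 (since 3·5 = 15 = 2·7 + 1), so t ≡ 5·3 = 15 ≡ 1 (mod 7).
    Then x = 28 + 52·1 = 80, valid modulo lcm(52, 7) = 364: x ≡ 80 (mod 364).
  Combine with x ≡ 8 (mod 11); new modulus lcm = 4004.
    Write x = 80 + 364·t and substitute into x ≡ 8 (mod 11): 364·t ≡ 8 − 80 = -72 (mod 11).
    Reduce coefficients mod 11: 1·t ≡ 5 (mod 11).
    So t ≡ 5 (mod 11).
    Then x = 80 + 364·5 = 1900, valid modulo lcm(364, 11) = 4004: x ≡ 1900 (mod 4004).
Verify against each original: 1900 mod 4 = 0, 1900 mod 13 = 2, 1900 mod 7 = 3, 1900 mod 11 = 8.

x ≡ 1900 (mod 4004).


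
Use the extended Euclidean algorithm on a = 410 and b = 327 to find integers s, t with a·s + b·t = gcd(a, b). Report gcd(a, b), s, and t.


Euclidean algorithm on (410, 327) — divide until remainder is 0:
  410 = 1 · 327 + 83
  327 = 3 · 83 + 78
  83 = 1 · 78 + 5
  78 = 15 · 5 + 3
  5 = 1 · 3 + 2
  3 = 1 · 2 + 1
  2 = 2 · 1 + 0
gcd(410, 327) = 1.
Track Bezout coefficients alongside the remainders: start with r₀ = 410 = a·1 + b·0 (s = 1, t = 0) and r₁ = 327 = a·0 + b·1 (s = 0, t = 1); each new remainder r_{k+1} = r_{k-1} − q_k·r_k inherits s_{k+1} = s_{k-1} − q_k·s_k, t_{k+1} = t_{k-1} − q_k·t_k, so r_k = a·s_k + b·t_k at every step:
  q = 1: r = 83, s = 1 − 1·0 = 1, t = 0 − 1·1 = -1  (check: 410·1 + 327·(-1) = 83)
  q = 3: r = 78, s = 0 − 3·1 = -3, t = 1 − 3·(-1) = 4  (check: 410·(-3) + 327·4 = 78)
  q = 1: r = 5, s = 1 − 1·(-3) = 4, t = -1 − 1·4 = -5  (check: 410·4 + 327·(-5) = 5)
  q = 15: r = 3, s = -3 − 15·4 = -63, t = 4 − 15·(-5) = 79  (check: 410·(-63) + 327·79 = 3)
  q = 1: r = 2, s = 4 − 1·(-63) = 67, t = -5 − 1·79 = -84  (check: 410·67 + 327·(-84) = 2)
  q = 1: r = 1, s = -63 − 1·67 = -130, t = 79 − 1·(-84) = 163  (check: 410·(-130) + 327·163 = 1)
The row with r = 1 (the gcd) gives the Bezout coefficients s = -130, t = 163.
Result: 410 · (-130) + 327 · (163) = 1.

gcd(410, 327) = 1; s = -130, t = 163 (check: 410·(-130) + 327·163 = 1).


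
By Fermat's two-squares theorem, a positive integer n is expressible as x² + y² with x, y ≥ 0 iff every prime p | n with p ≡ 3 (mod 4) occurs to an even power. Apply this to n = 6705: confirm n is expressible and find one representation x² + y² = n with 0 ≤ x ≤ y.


Step 1: Factor n = 6705 = 3^2 · 5 · 149.
Step 2: Check the mod-4 condition on each prime factor: 3 ≡ 3 (mod 4), exponent 2 (must be even); 5 ≡ 1 (mod 4), exponent 1; 149 ≡ 1 (mod 4), exponent 1.
All primes ≡ 3 (mod 4) appear to even exponent (or don't appear), so by the two-squares theorem n IS expressible as a sum of two squares.
Step 3: Build a representation. Group n = k² · m with k = 3 and m = 5 · 149 = 745 (a product of primes ≡ 1 (mod 4)); a representation of m scales to one of n via (k·x)² + (k·y)² = k²(x² + y²). Each prime p ≡ 1 (mod 4) is itself a sum of two squares; find a² by testing p − a² for a perfect square:
  5: 5 − 1² = 4 = 2² ⇒ 5 = 1² + 2².
  149: 149 − 1² = 148, 149 − 2² = 145, 149 − 3² = 140, 149 − 4² = 133, 149 − 5² = 124, 149 − 6² = 113, 149 − 7² = 100 = 10² ⇒ 149 = 7² + 10².
  Combine using the Brahmagupta–Fibonacci identity (a² + b²)(c² + d²) = (ac − bd)² + (ad + bc)² = (ac + bd)² + (ad − bc)²:
  5 · 149 = 745: from (1² + 2²)(7² + 10²), take (1·7 − 2·10, 1·10 + 2·7) = (7 − 20, 10 + 14) = (-13, 24); dropping signs (only squares matter) gives (13, 24); check 13² + 24² = 169 + 576 = 745 ✓.
  Scale by k = 3: (3·13, 3·24) = (39, 72).
Step 4: Order so x ≤ y and verify: 39² + 72² = 1521 + 5184 = 6705 = n. ✓

n = 6705 = 39² + 72² (one valid representation with x ≤ y).


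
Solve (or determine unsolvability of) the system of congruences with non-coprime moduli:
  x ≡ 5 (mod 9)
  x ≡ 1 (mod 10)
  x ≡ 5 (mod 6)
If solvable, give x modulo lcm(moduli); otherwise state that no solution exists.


Moduli 9, 10, 6 are not pairwise coprime, so CRT works modulo lcm(m_i) when all pairwise compatibility conditions hold.
Pairwise compatibility: gcd(m_i, m_j) must divide a_i - a_j for every pair.
Merge one congruence at a time:
  Start: x ≡ 5 (mod 9).
  Combine with x ≡ 1 (mod 10): gcd(9, 10) = 1; 1 - 5 = -4, which IS divisible by 1, so compatible.
    Write x = 5 + 9·t and substitute into x ≡ 1 (mod 10): 9·t ≡ 1 − 5 = -4 (mod 10).
    Reduce coefficients mod 10: 9·t ≡ 6 (mod 10).
    The inverse of 9 mod 10 is 9 (since 9·9 = 81 = 8·10 + 1), so t ≡ 9·6 = 54 ≡ 4 (mod 10).
    Then x = 5 + 9·4 = 41, valid modulo lcm(9, 10) = 90: x ≡ 41 (mod 90).
  Combine with x ≡ 5 (mod 6): gcd(90, 6) = 6; 5 - 41 = -36, which IS divisible by 6, so compatible.
    Write x = 41 + 90·t and substitute into x ≡ 5 (mod 6): 90·t ≡ 5 − 41 = -36 (mod 6).
    Divide the congruence (and modulus) by g = 6: 15·t ≡ -6 (mod 1).
    Modulo 1 every t works; take t = 0.
    Then x = 41 + 90·0 = 41, valid modulo lcm(90, 6) = 90: x ≡ 41 (mod 90).
Verify: 41 mod 9 = 5, 41 mod 10 = 1, 41 mod 6 = 5.

x ≡ 41 (mod 90).


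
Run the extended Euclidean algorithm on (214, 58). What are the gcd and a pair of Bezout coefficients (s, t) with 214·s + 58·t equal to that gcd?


Euclidean algorithm on (214, 58) — divide until remainder is 0:
  214 = 3 · 58 + 40
  58 = 1 · 40 + 18
  40 = 2 · 18 + 4
  18 = 4 · 4 + 2
  4 = 2 · 2 + 0
gcd(214, 58) = 2.
Track Bezout coefficients alongside the remainders: start with r₀ = 214 = a·1 + b·0 (s = 1, t = 0) and r₁ = 58 = a·0 + b·1 (s = 0, t = 1); each new remainder r_{k+1} = r_{k-1} − q_k·r_k inherits s_{k+1} = s_{k-1} − q_k·s_k, t_{k+1} = t_{k-1} − q_k·t_k, so r_k = a·s_k + b·t_k at every step:
  q = 3: r = 40, s = 1 − 3·0 = 1, t = 0 − 3·1 = -3  (check: 214·1 + 58·(-3) = 40)
  q = 1: r = 18, s = 0 − 1·1 = -1, t = 1 − 1·(-3) = 4  (check: 214·(-1) + 58·4 = 18)
  q = 2: r = 4, s = 1 − 2·(-1) = 3, t = -3 − 2·4 = -11  (check: 214·3 + 58·(-11) = 4)
  q = 4: r = 2, s = -1 − 4·3 = -13, t = 4 − 4·(-11) = 48  (check: 214·(-13) + 58·48 = 2)
The row with r = 2 (the gcd) gives the Bezout coefficients s = -13, t = 48.
Result: 214 · (-13) + 58 · (48) = 2.

gcd(214, 58) = 2; s = -13, t = 48 (check: 214·(-13) + 58·48 = 2).


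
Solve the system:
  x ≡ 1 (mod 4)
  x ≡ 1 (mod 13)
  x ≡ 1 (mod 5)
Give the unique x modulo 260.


Moduli 4, 13, 5 are pairwise coprime; by CRT there is a unique solution modulo M = 4 · 13 · 5 = 260.
Solve pairwise, accumulating the modulus:
  Start with x ≡ 1 (mod 4).
  Combine with x ≡ 1 (mod 13): since gcd(4, 13) = 1, we get a unique residue mod 52.
    Write x = 1 + 4·t and substitute into x ≡ 1 (mod 13): 4·t ≡ 1 − 1 = 0 (mod 13).
    The inverse of 4 mod 13 is 10 (since 4·10 = 40 = 3·13 + 1), so t ≡ 10·0 = 0 ≡ 0 (mod 13).
    Then x = 1 + 4·0 = 1, valid modulo lcm(4, 13) = 52: x ≡ 1 (mod 52).
  Combine with x ≡ 1 (mod 5): since gcd(52, 5) = 1, we get a unique residue mod 260.
    Write x = 1 + 52·t and substitute into x ≡ 1 (mod 5): 52·t ≡ 1 − 1 = 0 (mod 5).
    Reduce coefficients mod 5: 2·t ≡ 0 (mod 5).
    The inverse of 2 mod 5 is 3 (since 2·3 = 6 = 1·5 + 1), so t ≡ 3·0 = 0 ≡ 0 (mod 5).
    Then x = 1 + 52·0 = 1, valid modulo lcm(52, 5) = 260: x ≡ 1 (mod 260).
Verify: 1 mod 4 = 1 ✓, 1 mod 13 = 1 ✓, 1 mod 5 = 1 ✓.

x ≡ 1 (mod 260).


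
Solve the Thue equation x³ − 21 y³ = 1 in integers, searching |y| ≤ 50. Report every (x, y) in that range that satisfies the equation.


The equation is x³ - 21y³ = 1. For fixed y, x³ = 21·y³ + 1, so a solution requires the RHS to be a perfect cube.
Strategy: iterate y from -50 to 50, compute RHS = 21·y³ + 1, and check whether it is a (positive or negative) perfect cube.
Check small values of y:
  y = 0: RHS = 1 = (1)³ ⇒ x = 1 works.
  y = 1: RHS = 22 is not a perfect cube.
  y = -1: RHS = -20 is not a perfect cube.
  y = 2: RHS = 169 is not a perfect cube.
  y = -2: RHS = -167 is not a perfect cube.
  y = 3: RHS = 568 is not a perfect cube.
  y = -3: RHS = -566 is not a perfect cube.
Continuing the search up to |y| = 50 finds no further solutions beyond those listed.
Collected solutions: (1, 0).

Solutions (with |y| ≤ 50): (1, 0).


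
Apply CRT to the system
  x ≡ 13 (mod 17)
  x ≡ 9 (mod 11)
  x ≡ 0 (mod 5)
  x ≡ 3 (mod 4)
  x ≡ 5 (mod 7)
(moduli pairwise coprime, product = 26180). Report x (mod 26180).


Product of moduli M = 17 · 11 · 5 · 4 · 7 = 26180.
Merge one congruence at a time:
  Start: x ≡ 13 (mod 17).
  Combine with x ≡ 9 (mod 11); new modulus lcm = 187.
    Write x = 13 + 17·t and substitute into x ≡ 9 (mod 11): 17·t ≡ 9 − 13 = -4 (mod 11).
    Reduce coefficients mod 11: 6·t ≡ 7 (mod 11).
    The inverse of 6 mod 11 is 2 (since 6·2 = 12 = 1·11 + 1), so t ≡ 2·7 = 14 ≡ 3 (mod 11).
    Then x = 13 + 17·3 = 64, valid modulo lcm(17, 11) = 187: x ≡ 64 (mod 187).
  Combine with x ≡ 0 (mod 5); new modulus lcm = 935.
    Write x = 64 + 187·t and substitute into x ≡ 0 (mod 5): 187·t ≡ 0 − 64 = -64 (mod 5).
    Reduce coefficients mod 5: 2·t ≡ 1 (mod 5).
    The inverse of 2 mod 5 is 3 (since 2·3 = 6 = 1·5 + 1), so t ≡ 3·1 = 3 ≡ 3 (mod 5).
    Then x = 64 + 187·3 = 625, valid modulo lcm(187, 5) = 935: x ≡ 625 (mod 935).
  Combine with x ≡ 3 (mod 4); new modulus lcm = 3740.
    Write x = 625 + 935·t and substitute into x ≡ 3 (mod 4): 935·t ≡ 3 − 625 = -622 (mod 4).
    Reduce coefficients mod 4: 3·t ≡ 2 (mod 4).
    The inverse of 3 mod 4 is 3 (since 3·3 = 9 = 2·4 + 1), so t ≡ 3·2 = 6 ≡ 2 (mod 4).
    Then x = 625 + 935·2 = 2495, valid modulo lcm(935, 4) = 3740: x ≡ 2495 (mod 3740).
  Combine with x ≡ 5 (mod 7); new modulus lcm = 26180.
    Write x = 2495 + 3740·t and substitute into x ≡ 5 (mod 7): 3740·t ≡ 5 − 2495 = -2490 (mod 7).
    Reduce coefficients mod 7: 2·t ≡ 2 (mod 7).
    The inverse of 2 mod 7 is 4 (since 2·4 = 8 = 1·7 + 1), so t ≡ 4·2 = 8 ≡ 1 (mod 7).
    Then x = 2495 + 3740·1 = 6235, valid modulo lcm(3740, 7) = 26180: x ≡ 6235 (mod 26180).
Verify against each original: 6235 mod 17 = 13, 6235 mod 11 = 9, 6235 mod 5 = 0, 6235 mod 4 = 3, 6235 mod 7 = 5.

x ≡ 6235 (mod 26180).
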